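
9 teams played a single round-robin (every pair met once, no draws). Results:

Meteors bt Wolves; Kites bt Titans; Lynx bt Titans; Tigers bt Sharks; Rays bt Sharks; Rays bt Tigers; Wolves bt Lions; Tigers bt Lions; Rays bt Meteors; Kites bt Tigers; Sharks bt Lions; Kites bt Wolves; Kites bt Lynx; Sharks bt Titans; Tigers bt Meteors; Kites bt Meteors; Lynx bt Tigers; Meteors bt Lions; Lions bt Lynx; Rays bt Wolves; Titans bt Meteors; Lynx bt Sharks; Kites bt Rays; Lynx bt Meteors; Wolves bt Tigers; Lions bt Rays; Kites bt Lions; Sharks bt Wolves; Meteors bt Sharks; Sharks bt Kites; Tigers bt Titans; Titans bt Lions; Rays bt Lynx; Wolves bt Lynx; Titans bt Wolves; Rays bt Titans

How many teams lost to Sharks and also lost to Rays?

Sharks beat: Kites, Titans, Wolves, Lions.
Rays beat: Lynx, Sharks, Tigers, Titans, Wolves, Meteors.
Both beat: Titans, Wolves — 2.

2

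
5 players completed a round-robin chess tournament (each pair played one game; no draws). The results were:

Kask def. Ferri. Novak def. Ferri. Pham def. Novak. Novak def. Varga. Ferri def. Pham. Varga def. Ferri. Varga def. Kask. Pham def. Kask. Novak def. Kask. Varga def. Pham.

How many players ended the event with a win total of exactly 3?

Win totals: Kask 1, Varga 3, Pham 2, Ferri 1, Novak 3.
Exactly 3: Varga, Novak — 2 players.

2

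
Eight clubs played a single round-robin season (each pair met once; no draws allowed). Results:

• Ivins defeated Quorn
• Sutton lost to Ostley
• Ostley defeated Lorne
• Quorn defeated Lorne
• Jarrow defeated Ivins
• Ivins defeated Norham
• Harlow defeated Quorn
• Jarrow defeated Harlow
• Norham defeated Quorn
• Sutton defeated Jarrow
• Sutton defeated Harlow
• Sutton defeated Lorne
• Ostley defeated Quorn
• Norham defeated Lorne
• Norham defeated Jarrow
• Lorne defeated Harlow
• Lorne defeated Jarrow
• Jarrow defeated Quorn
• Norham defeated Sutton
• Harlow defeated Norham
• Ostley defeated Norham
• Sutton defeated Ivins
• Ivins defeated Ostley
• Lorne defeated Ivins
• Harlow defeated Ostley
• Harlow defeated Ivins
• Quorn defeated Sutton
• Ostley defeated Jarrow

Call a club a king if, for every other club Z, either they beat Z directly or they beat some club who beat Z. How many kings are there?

Ostley reaches everyone (king).
Ivins cannot reach Harlow in two steps.
Norham cannot reach Ostley in two steps.
Quorn cannot reach Ostley, Norham in two steps.
Lorne cannot reach Sutton in two steps.
Jarrow reaches everyone (king).
Harlow reaches everyone (king).
Sutton reaches everyone (king).
Kings: Ostley, Jarrow, Harlow, Sutton — 4.

4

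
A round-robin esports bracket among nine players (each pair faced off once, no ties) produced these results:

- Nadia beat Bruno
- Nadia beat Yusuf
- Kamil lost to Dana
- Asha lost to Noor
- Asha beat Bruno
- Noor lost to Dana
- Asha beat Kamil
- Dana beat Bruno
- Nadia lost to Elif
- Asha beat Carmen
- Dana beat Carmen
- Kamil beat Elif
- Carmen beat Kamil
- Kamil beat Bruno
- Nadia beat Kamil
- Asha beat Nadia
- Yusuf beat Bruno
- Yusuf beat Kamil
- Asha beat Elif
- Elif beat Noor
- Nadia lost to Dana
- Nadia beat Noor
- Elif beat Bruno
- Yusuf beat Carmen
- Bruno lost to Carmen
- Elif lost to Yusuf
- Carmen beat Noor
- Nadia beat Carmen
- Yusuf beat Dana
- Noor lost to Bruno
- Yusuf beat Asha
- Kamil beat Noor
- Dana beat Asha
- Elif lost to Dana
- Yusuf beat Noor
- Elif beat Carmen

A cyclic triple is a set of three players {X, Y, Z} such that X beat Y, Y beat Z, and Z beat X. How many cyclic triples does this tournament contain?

10

Win totals: Yusuf 7, Dana 7, Asha 5, Kamil 3, Nadia 5, Elif 4, Bruno 1, Noor 1, Carmen 3.
A player with w wins dominates both others in C(w,2) triples; summing gives 21 + 21 + 10 + 3 + 10 + 6 + 0 + 0 + 3 = 74 transitive triples.
Total triples C(9,3) = 84, so cyclic triples = 84 − 74 = 10.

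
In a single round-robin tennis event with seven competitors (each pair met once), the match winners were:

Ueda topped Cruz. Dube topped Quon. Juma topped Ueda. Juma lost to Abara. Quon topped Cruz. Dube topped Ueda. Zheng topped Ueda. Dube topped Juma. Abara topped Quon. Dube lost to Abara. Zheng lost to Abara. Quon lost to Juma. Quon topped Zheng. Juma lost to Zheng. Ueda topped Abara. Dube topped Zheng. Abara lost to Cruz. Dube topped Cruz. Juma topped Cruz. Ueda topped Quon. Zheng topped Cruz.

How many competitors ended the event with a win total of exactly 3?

Win totals: Juma 3, Abara 4, Cruz 1, Ueda 3, Zheng 3, Quon 2, Dube 5.
Exactly 3: Juma, Ueda, Zheng — 3 competitors.

3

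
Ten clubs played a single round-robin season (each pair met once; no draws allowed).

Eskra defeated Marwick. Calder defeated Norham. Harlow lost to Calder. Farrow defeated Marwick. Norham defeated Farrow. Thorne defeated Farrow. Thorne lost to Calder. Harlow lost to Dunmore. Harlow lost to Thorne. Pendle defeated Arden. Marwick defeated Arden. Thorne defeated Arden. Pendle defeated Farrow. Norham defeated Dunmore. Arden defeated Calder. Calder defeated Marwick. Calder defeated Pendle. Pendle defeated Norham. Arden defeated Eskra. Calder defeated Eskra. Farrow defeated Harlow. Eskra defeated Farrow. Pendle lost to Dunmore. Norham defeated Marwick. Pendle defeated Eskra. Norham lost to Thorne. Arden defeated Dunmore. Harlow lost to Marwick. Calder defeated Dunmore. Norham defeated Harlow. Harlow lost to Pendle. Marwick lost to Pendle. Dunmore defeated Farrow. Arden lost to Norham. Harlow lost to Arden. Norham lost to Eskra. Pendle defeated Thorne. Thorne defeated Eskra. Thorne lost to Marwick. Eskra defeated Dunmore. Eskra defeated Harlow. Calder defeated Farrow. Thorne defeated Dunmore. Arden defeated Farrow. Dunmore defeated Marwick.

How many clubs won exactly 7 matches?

Win totals: Arden 5, Thorne 6, Norham 5, Dunmore 4, Harlow 0, Eskra 5, Marwick 3, Calder 8, Pendle 7, Farrow 2.
Exactly 7: Pendle — 1 club.

1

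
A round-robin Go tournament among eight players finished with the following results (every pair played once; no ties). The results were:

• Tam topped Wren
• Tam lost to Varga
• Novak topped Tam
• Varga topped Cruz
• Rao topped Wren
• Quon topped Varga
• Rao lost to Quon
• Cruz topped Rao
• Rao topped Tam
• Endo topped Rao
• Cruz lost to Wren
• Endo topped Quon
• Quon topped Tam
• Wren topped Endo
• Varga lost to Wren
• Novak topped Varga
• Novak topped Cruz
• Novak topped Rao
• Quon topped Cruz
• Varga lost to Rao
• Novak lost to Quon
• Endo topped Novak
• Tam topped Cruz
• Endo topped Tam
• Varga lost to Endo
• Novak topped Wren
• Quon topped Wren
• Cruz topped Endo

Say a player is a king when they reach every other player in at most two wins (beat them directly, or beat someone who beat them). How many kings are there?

4

Endo reaches everyone (king).
Cruz reaches everyone (king).
Varga cannot reach Quon, Novak in two steps.
Tam cannot reach Quon, Novak in two steps.
Quon reaches everyone (king).
Novak cannot reach Quon in two steps.
Rao cannot reach Quon, Novak in two steps.
Wren reaches everyone (king).
Kings: Endo, Cruz, Quon, Wren — 4.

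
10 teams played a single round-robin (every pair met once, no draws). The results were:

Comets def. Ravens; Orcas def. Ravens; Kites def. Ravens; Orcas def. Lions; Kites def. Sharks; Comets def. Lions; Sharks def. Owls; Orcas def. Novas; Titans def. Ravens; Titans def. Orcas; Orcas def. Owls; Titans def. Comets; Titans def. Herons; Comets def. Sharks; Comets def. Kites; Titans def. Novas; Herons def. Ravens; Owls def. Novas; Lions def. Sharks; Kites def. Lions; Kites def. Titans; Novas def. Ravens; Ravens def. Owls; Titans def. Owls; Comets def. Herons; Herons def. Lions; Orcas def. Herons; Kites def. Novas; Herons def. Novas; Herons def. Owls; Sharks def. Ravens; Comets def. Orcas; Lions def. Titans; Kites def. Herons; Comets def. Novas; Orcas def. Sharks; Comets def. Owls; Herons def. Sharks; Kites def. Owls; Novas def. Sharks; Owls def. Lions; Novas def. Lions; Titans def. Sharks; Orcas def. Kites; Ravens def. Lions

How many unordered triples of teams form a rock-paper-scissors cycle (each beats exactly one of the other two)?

12

Win totals: Kites 7, Comets 8, Lions 2, Ravens 2, Owls 2, Herons 5, Titans 7, Sharks 2, Novas 3, Orcas 7.
A team with w wins dominates both others in C(w,2) triples; summing gives 21 + 28 + 1 + 1 + 1 + 10 + 21 + 1 + 3 + 21 = 108 transitive triples.
Total triples C(10,3) = 120, so cyclic triples = 120 − 108 = 12.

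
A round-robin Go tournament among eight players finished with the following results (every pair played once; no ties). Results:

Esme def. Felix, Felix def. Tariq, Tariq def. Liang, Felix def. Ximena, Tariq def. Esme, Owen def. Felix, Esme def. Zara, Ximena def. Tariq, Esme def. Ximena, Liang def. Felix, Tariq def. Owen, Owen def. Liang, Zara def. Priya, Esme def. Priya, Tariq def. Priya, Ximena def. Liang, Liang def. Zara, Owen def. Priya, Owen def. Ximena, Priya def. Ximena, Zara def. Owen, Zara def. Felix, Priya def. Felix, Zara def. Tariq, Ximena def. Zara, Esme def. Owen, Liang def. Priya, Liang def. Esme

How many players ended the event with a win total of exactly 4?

4

Win totals: Zara 4, Priya 2, Ximena 3, Liang 4, Tariq 4, Esme 5, Owen 4, Felix 2.
Exactly 4: Zara, Liang, Tariq, Owen — 4 players.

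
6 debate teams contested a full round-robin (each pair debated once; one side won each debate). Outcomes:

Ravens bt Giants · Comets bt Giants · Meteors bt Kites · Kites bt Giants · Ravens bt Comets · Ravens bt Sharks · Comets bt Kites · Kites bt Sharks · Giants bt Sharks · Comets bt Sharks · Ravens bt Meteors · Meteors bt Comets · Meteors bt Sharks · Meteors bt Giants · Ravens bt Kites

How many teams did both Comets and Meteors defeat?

Comets beat: Kites, Sharks, Giants.
Meteors beat: Kites, Sharks, Giants, Comets.
Both beat: Kites, Sharks, Giants — 3.

3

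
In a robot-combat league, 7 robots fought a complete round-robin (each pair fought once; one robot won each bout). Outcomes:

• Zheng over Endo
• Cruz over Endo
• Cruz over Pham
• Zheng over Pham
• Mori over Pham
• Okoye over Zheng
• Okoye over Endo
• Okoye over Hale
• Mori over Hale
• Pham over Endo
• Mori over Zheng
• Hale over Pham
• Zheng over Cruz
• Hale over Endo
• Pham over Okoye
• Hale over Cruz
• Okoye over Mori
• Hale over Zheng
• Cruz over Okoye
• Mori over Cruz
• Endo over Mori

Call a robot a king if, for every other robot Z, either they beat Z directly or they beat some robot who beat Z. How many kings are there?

Pham cannot reach Cruz in two steps.
Endo cannot reach Okoye in two steps.
Okoye reaches everyone (king).
Zheng cannot reach Hale in two steps.
Hale reaches everyone (king).
Mori reaches everyone (king).
Cruz reaches everyone (king).
Kings: Okoye, Hale, Mori, Cruz — 4.

4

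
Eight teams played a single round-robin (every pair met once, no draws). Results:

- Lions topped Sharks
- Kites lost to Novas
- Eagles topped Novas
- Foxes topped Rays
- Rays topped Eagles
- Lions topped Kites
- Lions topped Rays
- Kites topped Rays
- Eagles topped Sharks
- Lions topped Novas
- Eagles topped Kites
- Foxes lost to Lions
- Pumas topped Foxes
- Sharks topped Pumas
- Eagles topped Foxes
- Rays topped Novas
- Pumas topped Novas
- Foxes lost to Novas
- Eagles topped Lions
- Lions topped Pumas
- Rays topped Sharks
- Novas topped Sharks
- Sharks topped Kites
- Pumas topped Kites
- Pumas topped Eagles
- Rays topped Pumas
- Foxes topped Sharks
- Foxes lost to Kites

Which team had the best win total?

Lions

Win totals: Eagles 5, Kites 2, Novas 3, Lions 6, Rays 4, Foxes 2, Sharks 2, Pumas 4.
Lions leads with 6 wins (next highest: 5).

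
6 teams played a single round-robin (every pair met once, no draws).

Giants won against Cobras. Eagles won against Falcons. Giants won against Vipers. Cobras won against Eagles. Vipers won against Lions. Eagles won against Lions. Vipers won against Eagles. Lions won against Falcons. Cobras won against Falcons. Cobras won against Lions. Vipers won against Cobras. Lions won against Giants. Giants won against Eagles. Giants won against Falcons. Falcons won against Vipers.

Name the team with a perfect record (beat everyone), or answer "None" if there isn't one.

Highest win total is Giants with 4 (out of 5 possible).
Giants lost to Lions, so no team went undefeated.

None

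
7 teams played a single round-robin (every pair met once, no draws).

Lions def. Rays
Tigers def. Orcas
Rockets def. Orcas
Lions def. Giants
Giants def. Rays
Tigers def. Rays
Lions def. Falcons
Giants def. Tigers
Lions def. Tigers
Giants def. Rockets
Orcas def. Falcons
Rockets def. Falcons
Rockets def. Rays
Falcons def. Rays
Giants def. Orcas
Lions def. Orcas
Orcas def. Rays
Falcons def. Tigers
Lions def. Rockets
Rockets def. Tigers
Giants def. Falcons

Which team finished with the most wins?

Win totals: Falcons 2, Rays 0, Orcas 2, Tigers 2, Giants 5, Rockets 4, Lions 6.
Lions leads with 6 wins (next highest: 5).

Lions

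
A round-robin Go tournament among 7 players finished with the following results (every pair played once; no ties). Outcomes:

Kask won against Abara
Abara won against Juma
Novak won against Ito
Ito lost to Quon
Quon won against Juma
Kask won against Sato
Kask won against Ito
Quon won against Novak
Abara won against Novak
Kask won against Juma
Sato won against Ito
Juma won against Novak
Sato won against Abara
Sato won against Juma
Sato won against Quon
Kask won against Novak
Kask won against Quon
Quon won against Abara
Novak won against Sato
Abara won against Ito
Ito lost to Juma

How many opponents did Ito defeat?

0

Ito's results: beat no one; lost to Sato, Juma, Quon, Kask, Abara, Novak.
That is 0 wins.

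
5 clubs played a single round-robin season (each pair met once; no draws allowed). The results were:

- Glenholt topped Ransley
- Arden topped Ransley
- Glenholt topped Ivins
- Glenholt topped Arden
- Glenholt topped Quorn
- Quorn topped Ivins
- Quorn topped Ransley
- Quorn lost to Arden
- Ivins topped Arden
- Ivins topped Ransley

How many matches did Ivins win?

Ivins' results: beat Arden, Ransley; lost to Glenholt, Quorn.
That is 2 wins.

2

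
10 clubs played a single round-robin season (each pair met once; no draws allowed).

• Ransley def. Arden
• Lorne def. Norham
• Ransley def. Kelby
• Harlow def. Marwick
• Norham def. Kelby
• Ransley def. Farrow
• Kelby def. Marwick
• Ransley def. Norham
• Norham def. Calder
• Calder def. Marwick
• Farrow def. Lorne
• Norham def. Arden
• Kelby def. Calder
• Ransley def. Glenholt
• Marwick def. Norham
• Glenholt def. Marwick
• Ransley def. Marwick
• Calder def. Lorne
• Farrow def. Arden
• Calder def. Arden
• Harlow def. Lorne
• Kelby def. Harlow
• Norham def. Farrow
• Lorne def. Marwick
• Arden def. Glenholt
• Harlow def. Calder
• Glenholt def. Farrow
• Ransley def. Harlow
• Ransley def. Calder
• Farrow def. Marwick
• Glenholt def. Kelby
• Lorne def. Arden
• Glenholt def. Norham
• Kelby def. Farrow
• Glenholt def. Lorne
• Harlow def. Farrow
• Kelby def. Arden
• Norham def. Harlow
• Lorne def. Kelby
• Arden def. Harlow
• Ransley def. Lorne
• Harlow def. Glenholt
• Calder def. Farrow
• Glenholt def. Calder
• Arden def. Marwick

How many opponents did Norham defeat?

5

Norham's results: beat Arden, Kelby, Calder, Harlow, Farrow; lost to Glenholt, Lorne, Ransley, Marwick.
That is 5 wins.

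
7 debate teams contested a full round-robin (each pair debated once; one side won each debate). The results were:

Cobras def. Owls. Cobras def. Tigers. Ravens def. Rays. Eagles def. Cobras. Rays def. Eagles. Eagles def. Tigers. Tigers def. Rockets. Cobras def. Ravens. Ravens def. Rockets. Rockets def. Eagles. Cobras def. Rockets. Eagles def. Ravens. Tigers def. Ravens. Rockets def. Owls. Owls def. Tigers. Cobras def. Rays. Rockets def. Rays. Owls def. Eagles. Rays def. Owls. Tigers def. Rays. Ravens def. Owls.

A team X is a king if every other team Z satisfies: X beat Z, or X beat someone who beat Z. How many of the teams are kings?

4

Ravens cannot reach Cobras in two steps.
Rays cannot reach Rockets in two steps.
Rockets reaches everyone (king).
Owls reaches everyone (king).
Eagles reaches everyone (king).
Cobras reaches everyone (king).
Tigers cannot reach Cobras in two steps.
Kings: Rockets, Owls, Eagles, Cobras — 4.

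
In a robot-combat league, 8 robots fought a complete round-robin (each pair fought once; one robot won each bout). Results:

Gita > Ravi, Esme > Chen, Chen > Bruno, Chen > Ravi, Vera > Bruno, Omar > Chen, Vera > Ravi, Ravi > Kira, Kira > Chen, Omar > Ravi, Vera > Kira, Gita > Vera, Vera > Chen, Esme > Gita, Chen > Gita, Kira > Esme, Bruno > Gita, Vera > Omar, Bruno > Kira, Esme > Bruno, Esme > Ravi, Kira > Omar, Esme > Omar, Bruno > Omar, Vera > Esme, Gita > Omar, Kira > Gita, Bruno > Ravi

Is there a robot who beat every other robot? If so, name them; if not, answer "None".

None

Highest win total is Vera with 6 (out of 7 possible).
Vera lost to Gita, so no robot went undefeated.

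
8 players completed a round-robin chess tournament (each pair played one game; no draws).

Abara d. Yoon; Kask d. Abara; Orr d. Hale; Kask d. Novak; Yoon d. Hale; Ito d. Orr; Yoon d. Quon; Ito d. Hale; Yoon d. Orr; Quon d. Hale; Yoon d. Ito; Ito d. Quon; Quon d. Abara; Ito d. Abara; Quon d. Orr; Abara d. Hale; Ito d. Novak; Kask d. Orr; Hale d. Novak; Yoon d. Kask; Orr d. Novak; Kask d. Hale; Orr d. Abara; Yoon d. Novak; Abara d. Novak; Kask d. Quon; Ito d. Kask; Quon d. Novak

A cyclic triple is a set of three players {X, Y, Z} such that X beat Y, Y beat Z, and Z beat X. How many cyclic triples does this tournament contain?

4

Win totals: Orr 3, Hale 1, Ito 6, Quon 4, Abara 3, Novak 0, Kask 5, Yoon 6.
A player with w wins dominates both others in C(w,2) triples; summing gives 3 + 0 + 15 + 6 + 3 + 0 + 10 + 15 = 52 transitive triples.
Total triples C(8,3) = 56, so cyclic triples = 56 − 52 = 4.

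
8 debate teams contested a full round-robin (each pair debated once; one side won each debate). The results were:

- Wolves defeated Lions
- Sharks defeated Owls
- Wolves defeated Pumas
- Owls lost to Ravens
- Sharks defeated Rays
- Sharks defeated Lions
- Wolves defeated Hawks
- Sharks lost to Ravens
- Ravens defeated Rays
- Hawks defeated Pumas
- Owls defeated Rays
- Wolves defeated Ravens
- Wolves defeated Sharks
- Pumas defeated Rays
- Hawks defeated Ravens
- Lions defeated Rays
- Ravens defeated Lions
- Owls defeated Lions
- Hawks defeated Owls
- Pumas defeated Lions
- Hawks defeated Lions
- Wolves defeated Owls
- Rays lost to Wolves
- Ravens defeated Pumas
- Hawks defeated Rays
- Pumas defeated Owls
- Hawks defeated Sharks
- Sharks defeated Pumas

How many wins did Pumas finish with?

Pumas' results: beat Owls, Lions, Rays; lost to Sharks, Ravens, Wolves, Hawks.
That is 3 wins.

3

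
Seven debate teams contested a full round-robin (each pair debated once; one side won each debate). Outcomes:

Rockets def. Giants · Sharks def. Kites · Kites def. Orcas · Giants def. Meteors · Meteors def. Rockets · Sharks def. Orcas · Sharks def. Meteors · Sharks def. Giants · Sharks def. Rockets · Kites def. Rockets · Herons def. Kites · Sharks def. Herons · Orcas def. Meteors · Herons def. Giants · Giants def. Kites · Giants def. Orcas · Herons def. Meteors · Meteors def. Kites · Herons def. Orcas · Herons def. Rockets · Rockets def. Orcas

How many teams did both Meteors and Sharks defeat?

Meteors beat: Rockets, Kites.
Sharks beat: Herons, Rockets, Kites, Giants, Orcas, Meteors.
Both beat: Rockets, Kites — 2.

2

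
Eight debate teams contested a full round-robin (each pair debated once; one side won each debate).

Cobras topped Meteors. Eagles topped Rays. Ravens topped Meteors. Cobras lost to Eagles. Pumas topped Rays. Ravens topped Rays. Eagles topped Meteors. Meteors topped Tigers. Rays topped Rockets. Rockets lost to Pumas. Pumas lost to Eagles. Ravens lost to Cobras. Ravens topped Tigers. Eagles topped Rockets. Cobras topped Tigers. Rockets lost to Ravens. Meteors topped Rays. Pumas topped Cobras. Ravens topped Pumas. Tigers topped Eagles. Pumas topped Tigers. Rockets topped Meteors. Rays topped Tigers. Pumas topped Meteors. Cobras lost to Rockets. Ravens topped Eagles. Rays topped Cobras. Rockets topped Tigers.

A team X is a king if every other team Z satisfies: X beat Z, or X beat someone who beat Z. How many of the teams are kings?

Rockets cannot reach Pumas in two steps.
Rays cannot reach Pumas in two steps.
Eagles reaches everyone (king).
Meteors cannot reach Pumas, Ravens in two steps.
Tigers cannot reach Ravens in two steps.
Pumas reaches everyone (king).
Ravens reaches everyone (king).
Cobras reaches everyone (king).
Kings: Eagles, Pumas, Ravens, Cobras — 4.

4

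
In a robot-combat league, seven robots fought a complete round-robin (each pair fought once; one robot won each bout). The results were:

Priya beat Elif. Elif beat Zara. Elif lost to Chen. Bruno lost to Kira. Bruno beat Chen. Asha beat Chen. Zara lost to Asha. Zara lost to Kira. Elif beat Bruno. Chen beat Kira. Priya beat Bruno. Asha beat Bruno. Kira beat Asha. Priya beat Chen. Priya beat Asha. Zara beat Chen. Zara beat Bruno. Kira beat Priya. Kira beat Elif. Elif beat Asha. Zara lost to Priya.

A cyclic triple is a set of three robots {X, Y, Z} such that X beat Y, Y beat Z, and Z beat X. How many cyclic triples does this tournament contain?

7

Win totals: Chen 2, Bruno 1, Kira 5, Priya 5, Asha 3, Zara 2, Elif 3.
A robot with w wins dominates both others in C(w,2) triples; summing gives 1 + 0 + 10 + 10 + 3 + 1 + 3 = 28 transitive triples.
Total triples C(7,3) = 35, so cyclic triples = 35 − 28 = 7.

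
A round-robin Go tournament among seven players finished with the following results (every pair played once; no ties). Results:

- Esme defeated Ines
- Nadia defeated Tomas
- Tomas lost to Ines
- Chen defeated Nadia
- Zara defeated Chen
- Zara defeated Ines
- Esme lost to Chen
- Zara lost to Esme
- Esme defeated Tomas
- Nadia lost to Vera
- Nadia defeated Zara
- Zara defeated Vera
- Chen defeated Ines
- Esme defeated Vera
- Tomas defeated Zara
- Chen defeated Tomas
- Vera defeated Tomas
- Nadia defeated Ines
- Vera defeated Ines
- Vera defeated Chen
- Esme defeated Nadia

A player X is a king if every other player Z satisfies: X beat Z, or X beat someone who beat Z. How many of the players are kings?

Vera reaches everyone (king).
Zara reaches everyone (king).
Nadia cannot reach Esme in two steps.
Chen reaches everyone (king).
Tomas cannot reach Nadia, Esme in two steps.
Esme reaches everyone (king).
Ines cannot reach Vera, Nadia, Chen, Esme in two steps.
Kings: Vera, Zara, Chen, Esme — 4.

4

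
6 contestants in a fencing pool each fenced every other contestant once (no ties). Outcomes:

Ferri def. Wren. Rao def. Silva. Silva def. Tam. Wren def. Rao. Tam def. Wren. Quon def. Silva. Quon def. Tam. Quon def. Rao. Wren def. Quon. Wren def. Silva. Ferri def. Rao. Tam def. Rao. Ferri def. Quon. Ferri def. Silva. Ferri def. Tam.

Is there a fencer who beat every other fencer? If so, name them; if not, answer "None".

Ferri has 5 wins out of 5 opponents — a perfect record.

Ferri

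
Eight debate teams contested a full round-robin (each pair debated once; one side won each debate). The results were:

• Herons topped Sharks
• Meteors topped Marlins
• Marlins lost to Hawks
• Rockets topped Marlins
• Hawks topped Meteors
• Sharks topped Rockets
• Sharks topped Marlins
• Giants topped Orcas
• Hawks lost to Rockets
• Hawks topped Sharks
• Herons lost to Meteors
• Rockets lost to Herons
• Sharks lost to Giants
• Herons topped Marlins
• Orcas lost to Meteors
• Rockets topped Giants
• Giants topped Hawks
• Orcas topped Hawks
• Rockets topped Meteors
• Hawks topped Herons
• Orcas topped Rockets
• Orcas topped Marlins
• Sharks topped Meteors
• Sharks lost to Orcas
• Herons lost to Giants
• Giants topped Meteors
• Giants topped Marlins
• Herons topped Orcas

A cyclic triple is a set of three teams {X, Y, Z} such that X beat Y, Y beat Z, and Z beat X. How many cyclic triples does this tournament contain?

11

Win totals: Hawks 4, Orcas 4, Herons 4, Giants 6, Rockets 4, Marlins 0, Meteors 3, Sharks 3.
A team with w wins dominates both others in C(w,2) triples; summing gives 6 + 6 + 6 + 15 + 6 + 0 + 3 + 3 = 45 transitive triples.
Total triples C(8,3) = 56, so cyclic triples = 56 − 45 = 11.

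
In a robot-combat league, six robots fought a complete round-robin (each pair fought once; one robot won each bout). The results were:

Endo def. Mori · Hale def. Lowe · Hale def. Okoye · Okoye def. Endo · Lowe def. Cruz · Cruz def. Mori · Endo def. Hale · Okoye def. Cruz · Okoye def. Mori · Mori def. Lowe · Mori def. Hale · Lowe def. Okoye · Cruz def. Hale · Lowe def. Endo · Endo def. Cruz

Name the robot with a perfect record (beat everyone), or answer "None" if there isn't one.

Highest win total is Okoye with 3 (out of 5 possible).
Okoye lost to Lowe, Hale, so no robot went undefeated.

None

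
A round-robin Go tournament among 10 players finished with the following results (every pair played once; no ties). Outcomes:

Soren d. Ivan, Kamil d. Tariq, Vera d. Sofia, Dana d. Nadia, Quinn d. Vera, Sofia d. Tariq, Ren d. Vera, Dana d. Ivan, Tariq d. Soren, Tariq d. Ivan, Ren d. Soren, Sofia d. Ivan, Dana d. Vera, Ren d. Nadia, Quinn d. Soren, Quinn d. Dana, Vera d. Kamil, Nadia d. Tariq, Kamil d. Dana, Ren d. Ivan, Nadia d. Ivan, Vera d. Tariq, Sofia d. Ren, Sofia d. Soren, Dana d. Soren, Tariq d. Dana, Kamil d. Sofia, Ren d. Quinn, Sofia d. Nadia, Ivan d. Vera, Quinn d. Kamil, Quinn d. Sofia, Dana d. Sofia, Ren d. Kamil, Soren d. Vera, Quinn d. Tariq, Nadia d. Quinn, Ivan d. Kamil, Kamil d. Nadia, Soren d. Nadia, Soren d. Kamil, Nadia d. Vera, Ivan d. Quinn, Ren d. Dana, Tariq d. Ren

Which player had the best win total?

Win totals: Kamil 4, Nadia 4, Sofia 5, Vera 3, Ren 7, Quinn 6, Ivan 3, Tariq 4, Dana 5, Soren 4.
Ren leads with 7 wins (next highest: 6).

Ren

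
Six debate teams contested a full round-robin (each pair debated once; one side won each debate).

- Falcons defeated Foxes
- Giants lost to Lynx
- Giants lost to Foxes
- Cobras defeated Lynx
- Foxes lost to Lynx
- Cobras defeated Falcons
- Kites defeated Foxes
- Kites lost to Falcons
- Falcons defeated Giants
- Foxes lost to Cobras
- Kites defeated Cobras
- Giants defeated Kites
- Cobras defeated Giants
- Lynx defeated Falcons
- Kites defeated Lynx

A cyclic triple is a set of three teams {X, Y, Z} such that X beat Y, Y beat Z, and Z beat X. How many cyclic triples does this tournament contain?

5

Of the C(6,3) = 20 triples, the cyclic ones are: {Falcons, Cobras, Kites}; {Falcons, Lynx, Kites}; {Cobras, Giants, Kites}; {Lynx, Giants, Kites}; {Giants, Kites, Foxes}.
That is 5.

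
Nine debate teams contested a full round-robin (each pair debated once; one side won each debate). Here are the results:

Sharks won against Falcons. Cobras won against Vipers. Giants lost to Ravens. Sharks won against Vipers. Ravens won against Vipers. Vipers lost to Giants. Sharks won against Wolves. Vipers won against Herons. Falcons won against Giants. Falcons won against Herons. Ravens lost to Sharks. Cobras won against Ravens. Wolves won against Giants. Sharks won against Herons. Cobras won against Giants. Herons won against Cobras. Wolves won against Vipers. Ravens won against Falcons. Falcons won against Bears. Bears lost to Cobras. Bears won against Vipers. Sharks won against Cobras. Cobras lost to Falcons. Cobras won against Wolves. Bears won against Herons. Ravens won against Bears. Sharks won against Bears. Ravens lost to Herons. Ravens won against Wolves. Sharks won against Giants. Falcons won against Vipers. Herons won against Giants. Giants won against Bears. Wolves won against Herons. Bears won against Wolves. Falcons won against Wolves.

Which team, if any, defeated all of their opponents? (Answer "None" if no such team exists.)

Sharks

Sharks has 8 wins out of 8 opponents — a perfect record.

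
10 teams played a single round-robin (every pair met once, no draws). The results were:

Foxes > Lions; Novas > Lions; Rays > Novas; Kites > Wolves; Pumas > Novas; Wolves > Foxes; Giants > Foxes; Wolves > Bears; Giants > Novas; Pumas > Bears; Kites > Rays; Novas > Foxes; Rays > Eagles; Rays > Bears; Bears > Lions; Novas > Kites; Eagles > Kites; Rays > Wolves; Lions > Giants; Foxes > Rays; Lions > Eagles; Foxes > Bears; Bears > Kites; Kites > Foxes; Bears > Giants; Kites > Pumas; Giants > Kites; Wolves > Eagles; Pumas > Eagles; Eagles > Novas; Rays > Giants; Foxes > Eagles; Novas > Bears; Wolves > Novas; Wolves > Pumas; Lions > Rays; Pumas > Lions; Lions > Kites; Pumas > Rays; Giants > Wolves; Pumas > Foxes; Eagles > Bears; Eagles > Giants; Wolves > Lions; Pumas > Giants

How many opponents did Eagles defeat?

4

Eagles' results: beat Novas, Giants, Bears, Kites; lost to Wolves, Rays, Lions, Pumas, Foxes.
That is 4 wins.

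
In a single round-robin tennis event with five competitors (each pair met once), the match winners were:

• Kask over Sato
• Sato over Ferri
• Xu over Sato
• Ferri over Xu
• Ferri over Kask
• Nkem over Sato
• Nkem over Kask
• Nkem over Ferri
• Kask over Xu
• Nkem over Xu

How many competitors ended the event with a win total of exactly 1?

Win totals: Sato 1, Xu 1, Ferri 2, Kask 2, Nkem 4.
Exactly 1: Sato, Xu — 2 competitors.

2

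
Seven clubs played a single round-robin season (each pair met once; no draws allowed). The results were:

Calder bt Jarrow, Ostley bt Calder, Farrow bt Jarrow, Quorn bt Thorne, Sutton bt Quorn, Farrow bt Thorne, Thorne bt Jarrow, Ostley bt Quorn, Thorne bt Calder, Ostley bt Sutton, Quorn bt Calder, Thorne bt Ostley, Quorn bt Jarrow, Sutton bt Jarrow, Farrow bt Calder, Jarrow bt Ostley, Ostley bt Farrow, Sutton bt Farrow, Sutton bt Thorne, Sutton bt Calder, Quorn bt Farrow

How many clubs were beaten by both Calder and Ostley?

Calder beat: Jarrow.
Ostley beat: Calder, Sutton, Farrow, Quorn.
No one was beaten by both.

0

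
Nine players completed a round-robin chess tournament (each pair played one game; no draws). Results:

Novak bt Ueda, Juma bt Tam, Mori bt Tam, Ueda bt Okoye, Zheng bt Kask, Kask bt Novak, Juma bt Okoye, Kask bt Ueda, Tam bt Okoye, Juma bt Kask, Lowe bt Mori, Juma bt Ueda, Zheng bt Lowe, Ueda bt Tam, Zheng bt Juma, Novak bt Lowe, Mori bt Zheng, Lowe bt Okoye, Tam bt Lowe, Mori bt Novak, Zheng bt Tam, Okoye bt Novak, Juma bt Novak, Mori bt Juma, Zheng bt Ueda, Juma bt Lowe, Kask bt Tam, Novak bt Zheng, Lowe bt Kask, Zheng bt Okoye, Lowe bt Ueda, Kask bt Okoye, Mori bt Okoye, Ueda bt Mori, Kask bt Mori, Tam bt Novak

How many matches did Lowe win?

4

Lowe's results: beat Kask, Okoye, Ueda, Mori; lost to Novak, Zheng, Juma, Tam.
That is 4 wins.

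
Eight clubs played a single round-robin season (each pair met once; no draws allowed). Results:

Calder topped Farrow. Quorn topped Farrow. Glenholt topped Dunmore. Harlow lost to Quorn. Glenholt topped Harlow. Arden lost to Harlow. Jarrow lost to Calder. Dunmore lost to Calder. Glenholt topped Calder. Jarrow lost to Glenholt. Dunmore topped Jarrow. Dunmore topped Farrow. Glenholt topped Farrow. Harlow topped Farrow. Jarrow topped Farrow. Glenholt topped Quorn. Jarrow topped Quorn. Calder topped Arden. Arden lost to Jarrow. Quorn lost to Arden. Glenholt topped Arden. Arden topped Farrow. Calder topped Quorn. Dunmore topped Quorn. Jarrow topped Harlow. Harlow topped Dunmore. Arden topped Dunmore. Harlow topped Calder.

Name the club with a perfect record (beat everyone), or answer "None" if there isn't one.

Glenholt has 7 wins out of 7 opponents — a perfect record.

Glenholt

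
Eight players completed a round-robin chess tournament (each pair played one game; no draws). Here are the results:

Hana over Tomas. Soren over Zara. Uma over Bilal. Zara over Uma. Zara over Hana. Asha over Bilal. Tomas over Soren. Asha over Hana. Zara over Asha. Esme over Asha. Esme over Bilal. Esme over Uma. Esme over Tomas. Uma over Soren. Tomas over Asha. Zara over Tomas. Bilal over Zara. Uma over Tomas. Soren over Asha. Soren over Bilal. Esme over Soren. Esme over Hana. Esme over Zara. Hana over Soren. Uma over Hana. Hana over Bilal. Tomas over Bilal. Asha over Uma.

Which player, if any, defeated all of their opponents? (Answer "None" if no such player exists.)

Esme has 7 wins out of 7 opponents — a perfect record.

Esme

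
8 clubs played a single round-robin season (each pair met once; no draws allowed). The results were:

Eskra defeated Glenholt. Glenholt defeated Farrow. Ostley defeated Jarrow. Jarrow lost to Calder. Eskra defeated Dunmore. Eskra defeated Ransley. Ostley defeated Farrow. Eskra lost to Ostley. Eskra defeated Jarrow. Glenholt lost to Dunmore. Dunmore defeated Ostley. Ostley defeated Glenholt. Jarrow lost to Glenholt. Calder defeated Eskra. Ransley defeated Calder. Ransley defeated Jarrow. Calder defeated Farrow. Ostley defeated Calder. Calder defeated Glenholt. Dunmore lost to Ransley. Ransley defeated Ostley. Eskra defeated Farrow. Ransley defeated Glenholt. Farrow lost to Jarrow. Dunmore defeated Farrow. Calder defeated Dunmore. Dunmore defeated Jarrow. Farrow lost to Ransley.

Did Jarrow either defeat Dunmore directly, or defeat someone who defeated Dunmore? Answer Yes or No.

No

Jarrow did not beat Dunmore directly.
Jarrow beat Farrow, but each of them lost to Dunmore. No two-step path.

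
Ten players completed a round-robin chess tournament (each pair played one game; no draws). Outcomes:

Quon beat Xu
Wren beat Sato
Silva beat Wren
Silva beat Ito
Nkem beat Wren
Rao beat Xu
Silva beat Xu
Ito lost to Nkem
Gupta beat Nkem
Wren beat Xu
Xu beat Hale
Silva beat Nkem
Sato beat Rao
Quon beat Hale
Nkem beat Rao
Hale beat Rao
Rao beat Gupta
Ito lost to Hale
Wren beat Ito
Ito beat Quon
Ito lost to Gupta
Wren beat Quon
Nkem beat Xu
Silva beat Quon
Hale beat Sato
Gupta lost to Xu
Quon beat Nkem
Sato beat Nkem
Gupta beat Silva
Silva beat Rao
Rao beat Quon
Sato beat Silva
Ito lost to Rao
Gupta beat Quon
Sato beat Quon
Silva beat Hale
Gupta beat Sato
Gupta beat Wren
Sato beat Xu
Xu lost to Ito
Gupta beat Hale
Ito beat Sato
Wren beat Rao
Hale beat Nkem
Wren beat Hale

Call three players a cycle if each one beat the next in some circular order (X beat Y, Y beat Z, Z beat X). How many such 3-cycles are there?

28

Win totals: Nkem 4, Quon 3, Hale 4, Silva 7, Rao 4, Gupta 7, Sato 5, Xu 2, Ito 3, Wren 6.
A player with w wins dominates both others in C(w,2) triples; summing gives 6 + 3 + 6 + 21 + 6 + 21 + 10 + 1 + 3 + 15 = 92 transitive triples.
Total triples C(10,3) = 120, so cyclic triples = 120 − 92 = 28.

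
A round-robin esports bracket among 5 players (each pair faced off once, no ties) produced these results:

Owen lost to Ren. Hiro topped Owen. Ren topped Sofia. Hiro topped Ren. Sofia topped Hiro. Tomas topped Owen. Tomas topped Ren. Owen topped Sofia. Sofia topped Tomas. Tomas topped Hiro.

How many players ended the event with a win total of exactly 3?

Win totals: Hiro 2, Owen 1, Ren 2, Tomas 3, Sofia 2.
Exactly 3: Tomas — 1 player.

1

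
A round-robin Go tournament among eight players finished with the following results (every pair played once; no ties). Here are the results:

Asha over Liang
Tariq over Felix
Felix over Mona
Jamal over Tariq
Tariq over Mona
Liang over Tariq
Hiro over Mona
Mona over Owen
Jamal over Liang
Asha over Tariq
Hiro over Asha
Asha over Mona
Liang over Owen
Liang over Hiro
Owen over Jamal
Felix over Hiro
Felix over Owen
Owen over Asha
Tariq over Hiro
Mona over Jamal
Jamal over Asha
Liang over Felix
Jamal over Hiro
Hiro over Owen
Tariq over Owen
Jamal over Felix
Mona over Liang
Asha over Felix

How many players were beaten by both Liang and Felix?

2

Liang beat: Felix, Tariq, Owen, Hiro.
Felix beat: Mona, Owen, Hiro.
Both beat: Owen, Hiro — 2.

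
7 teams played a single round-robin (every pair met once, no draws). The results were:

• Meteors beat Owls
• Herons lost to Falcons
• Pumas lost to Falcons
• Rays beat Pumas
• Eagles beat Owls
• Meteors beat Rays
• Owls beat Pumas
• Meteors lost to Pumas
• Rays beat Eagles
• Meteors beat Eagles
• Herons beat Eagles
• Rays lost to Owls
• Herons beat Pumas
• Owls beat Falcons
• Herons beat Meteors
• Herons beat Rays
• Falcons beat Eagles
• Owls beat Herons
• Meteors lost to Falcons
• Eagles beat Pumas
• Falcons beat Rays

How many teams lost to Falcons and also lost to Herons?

4

Falcons beat: Meteors, Pumas, Herons, Eagles, Rays.
Herons beat: Meteors, Pumas, Eagles, Rays.
Both beat: Meteors, Pumas, Eagles, Rays — 4.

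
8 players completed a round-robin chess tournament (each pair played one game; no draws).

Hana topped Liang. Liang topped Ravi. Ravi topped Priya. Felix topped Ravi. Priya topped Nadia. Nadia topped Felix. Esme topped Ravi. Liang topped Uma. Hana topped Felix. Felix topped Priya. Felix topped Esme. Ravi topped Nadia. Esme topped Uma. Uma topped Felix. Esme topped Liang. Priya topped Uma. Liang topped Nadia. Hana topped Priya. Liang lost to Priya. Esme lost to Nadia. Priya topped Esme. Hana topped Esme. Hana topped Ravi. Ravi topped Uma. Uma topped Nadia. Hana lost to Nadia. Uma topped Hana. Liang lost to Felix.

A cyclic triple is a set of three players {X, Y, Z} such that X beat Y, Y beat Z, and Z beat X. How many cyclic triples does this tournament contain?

Win totals: Hana 5, Uma 3, Ravi 3, Nadia 3, Felix 4, Priya 4, Liang 3, Esme 3.
A player with w wins dominates both others in C(w,2) triples; summing gives 10 + 3 + 3 + 3 + 6 + 6 + 3 + 3 = 37 transitive triples.
Total triples C(8,3) = 56, so cyclic triples = 56 − 37 = 19.

19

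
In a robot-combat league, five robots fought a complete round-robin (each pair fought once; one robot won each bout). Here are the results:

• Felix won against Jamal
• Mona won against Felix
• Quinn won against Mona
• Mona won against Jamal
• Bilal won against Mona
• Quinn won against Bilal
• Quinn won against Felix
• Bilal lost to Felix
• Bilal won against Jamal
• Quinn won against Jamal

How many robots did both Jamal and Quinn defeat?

Jamal beat: no one.
Quinn beat: Felix, Mona, Jamal, Bilal.
No one was beaten by both.

0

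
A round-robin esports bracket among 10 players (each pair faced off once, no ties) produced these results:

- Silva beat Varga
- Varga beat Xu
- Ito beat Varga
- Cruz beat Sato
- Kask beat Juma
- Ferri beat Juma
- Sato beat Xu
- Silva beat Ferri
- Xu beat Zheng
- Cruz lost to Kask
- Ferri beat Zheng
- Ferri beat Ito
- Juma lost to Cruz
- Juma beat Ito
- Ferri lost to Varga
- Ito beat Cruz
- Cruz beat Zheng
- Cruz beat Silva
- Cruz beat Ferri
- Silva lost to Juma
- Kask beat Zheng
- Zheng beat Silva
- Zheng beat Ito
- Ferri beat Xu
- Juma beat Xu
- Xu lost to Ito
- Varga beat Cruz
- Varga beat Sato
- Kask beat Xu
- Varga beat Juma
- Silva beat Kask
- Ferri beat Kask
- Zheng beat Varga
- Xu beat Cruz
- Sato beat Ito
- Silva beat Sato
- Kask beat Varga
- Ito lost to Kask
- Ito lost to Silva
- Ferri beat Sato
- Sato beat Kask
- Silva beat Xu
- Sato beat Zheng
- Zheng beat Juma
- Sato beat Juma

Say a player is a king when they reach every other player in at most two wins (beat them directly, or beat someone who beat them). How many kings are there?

Cruz reaches everyone (king).
Juma reaches everyone (king).
Xu cannot reach Kask in two steps.
Silva reaches everyone (king).
Zheng reaches everyone (king).
Kask reaches everyone (king).
Varga reaches everyone (king).
Ito cannot reach Kask in two steps.
Sato cannot reach Ferri in two steps.
Ferri reaches everyone (king).
Kings: Cruz, Juma, Silva, Zheng, Kask, Varga, Ferri — 7.

7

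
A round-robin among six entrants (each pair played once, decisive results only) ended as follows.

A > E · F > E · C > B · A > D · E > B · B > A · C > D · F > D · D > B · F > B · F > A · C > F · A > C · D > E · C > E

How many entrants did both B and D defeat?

0

B beat: A.
D beat: B, E.
No one was beaten by both.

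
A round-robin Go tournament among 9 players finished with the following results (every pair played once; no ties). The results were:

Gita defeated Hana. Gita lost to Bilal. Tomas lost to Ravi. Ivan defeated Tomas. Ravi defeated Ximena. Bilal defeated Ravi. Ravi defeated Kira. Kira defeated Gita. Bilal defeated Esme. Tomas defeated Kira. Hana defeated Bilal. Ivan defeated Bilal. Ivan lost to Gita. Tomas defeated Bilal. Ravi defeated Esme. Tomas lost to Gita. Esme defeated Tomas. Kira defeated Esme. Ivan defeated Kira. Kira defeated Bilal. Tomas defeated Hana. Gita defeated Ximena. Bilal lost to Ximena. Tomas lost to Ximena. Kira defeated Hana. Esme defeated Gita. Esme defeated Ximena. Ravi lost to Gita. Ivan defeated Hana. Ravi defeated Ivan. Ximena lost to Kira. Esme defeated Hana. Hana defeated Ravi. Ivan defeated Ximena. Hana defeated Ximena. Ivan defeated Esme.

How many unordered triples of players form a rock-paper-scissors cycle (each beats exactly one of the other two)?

23

Win totals: Ximena 2, Esme 4, Gita 5, Ivan 6, Kira 5, Bilal 3, Hana 3, Tomas 3, Ravi 5.
A player with w wins dominates both others in C(w,2) triples; summing gives 1 + 6 + 10 + 15 + 10 + 3 + 3 + 3 + 10 = 61 transitive triples.
Total triples C(9,3) = 84, so cyclic triples = 84 − 61 = 23.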